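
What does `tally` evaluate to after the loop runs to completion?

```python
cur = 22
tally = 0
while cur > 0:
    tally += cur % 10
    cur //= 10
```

Let's trace through this code step by step.

Initialize: cur = 22
Initialize: tally = 0
Entering loop: while cur > 0:
After iteration 1: cur = 2, tally = 2
After iteration 2: cur = 0, tally = 4
Loop ends.

Final answer: 4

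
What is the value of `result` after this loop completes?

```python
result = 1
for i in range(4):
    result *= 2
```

Let's trace through this code step by step.

Initialize: result = 1
Entering loop: for i in range(4):
After iteration 1: i = 0, result = 2
After iteration 2: i = 1, result = 4
After iteration 3: i = 2, result = 8
After iteration 4: i = 3, result = 16
Loop ends.

Final answer: 16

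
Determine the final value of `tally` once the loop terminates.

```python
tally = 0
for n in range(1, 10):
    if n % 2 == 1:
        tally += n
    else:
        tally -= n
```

Let's trace through this code step by step.

Initialize: tally = 0
Entering loop: for n in range(1, 10):
After iteration 1: n = 1, tally = 1
After iteration 2: n = 2, tally = -1
After iteration 3: n = 3, tally = 2
After iteration 4: n = 4, tally = -2
After iteration 5: n = 5, tally = 3
After iteration 6: n = 6, tally = -3
After iteration 7: n = 7, tally = 4
After iteration 8: n = 8, tally = -4
After iteration 9: n = 9, tally = 5
Loop ends.

Final answer: 5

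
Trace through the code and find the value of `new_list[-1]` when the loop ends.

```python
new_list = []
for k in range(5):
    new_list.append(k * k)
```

Let's trace through this code step by step.

Initialize: new_list = []
Entering loop: for k in range(5):
After iteration 1: k = 0, new_list = [0]
After iteration 2: k = 1, new_list = [0, 1]
After iteration 3: k = 2, new_list = [0, 1, 4]
After iteration 4: k = 3, new_list = [0, 1, 4, 9]
After iteration 5: k = 4, new_list = [0, 1, 4, 9, 16]
Loop ends.
new_list[-1] = 16

Final answer: 16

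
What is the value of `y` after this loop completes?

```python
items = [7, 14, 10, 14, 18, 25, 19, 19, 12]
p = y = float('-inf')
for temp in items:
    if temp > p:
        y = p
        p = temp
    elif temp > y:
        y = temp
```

Let's trace through this code step by step.

Initialize: items = [7, 14, 10, 14, 18, 25, 19, 19, 12]
Initialize: p = -inf
Initialize: y = -inf
Entering loop: for temp in items:
After iteration 1: temp = 7, p = 7, y = -inf
After iteration 2: temp = 14, p = 14, y = 7
After iteration 3: temp = 10, p = 14, y = 10
After iteration 4: temp = 14, p = 14, y = 14
After iteration 5: temp = 18, p = 18, y = 14
After iteration 6: temp = 25, p = 25, y = 18
After iteration 7: temp = 19, p = 25, y = 19
After iteration 8: temp = 19, p = 25, y = 19
After iteration 9: temp = 12, p = 25, y = 19
Loop ends.

Final answer: 19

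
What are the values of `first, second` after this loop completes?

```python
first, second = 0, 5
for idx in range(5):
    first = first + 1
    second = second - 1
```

Let's trace through this code step by step.

Initialize: first = 0
Initialize: second = 5
Entering loop: for idx in range(5):
After iteration 1: idx = 0, first = 1, second = 4
After iteration 2: idx = 1, first = 2, second = 3
After iteration 3: idx = 2, first = 3, second = 2
After iteration 4: idx = 3, first = 4, second = 1
After iteration 5: idx = 4, first = 5, second = 0
Loop ends.

Final answer: 5, 0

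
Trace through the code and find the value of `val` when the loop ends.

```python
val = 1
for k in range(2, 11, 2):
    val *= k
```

Let's trace through this code step by step.

Initialize: val = 1
Entering loop: for k in range(2, 11, 2):
After iteration 1: k = 2, val = 2
After iteration 2: k = 4, val = 8
After iteration 3: k = 6, val = 48
After iteration 4: k = 8, val = 384
After iteration 5: k = 10, val = 3840
Loop ends.

Final answer: 3840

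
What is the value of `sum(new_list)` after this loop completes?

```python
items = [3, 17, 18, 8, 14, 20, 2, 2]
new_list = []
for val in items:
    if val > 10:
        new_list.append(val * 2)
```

Let's trace through this code step by step.

Initialize: items = [3, 17, 18, 8, 14, 20, 2, 2]
Initialize: new_list = []
Entering loop: for val in items:
After iteration 1: val = 3, new_list = []
After iteration 2: val = 17, new_list = [34]
After iteration 3: val = 18, new_list = [34, 36]
After iteration 4: val = 8, new_list = [34, 36]
After iteration 5: val = 14, new_list = [34, 36, 28]
After iteration 6: val = 20, new_list = [34, 36, 28, 40]
After iteration 7: val = 2, new_list = [34, 36, 28, 40]
After iteration 8: val = 2, new_list = [34, 36, 28, 40]
Loop ends.
sum(new_list) = 138

Final answer: 138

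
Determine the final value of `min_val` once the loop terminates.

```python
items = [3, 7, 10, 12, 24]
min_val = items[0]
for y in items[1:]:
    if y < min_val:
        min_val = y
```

Let's trace through this code step by step.

Initialize: items = [3, 7, 10, 12, 24]
Initialize: min_val = 3
Entering loop: for y in items[1:]:
After iteration 1: y = 7, min_val = 3
After iteration 2: y = 10, min_val = 3
After iteration 3: y = 12, min_val = 3
After iteration 4: y = 24, min_val = 3
Loop ends.

Final answer: 3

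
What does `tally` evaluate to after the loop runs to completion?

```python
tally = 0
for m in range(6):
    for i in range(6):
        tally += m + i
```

Let's trace through this code step by step.

Initialize: tally = 0
Entering loop: for m in range(6):
After iteration 1: m = 0, tally = 15
After iteration 2: m = 1, tally = 36
After iteration 3: m = 2, tally = 63
After iteration 4: m = 3, tally = 96
After iteration 5: m = 4, tally = 135
After iteration 6: m = 5, tally = 180
Loop ends.

Final answer: 180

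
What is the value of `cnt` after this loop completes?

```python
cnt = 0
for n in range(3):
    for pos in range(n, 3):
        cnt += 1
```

Let's trace through this code step by step.

Initialize: cnt = 0
Entering loop: for n in range(3):
After iteration 1: n = 0, cnt = 3
After iteration 2: n = 1, cnt = 5
After iteration 3: n = 2, cnt = 6
Loop ends.

Final answer: 6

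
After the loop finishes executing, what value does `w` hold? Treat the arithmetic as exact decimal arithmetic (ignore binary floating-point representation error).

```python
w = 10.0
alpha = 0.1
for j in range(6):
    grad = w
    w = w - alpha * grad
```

Let's trace through this code step by step.

Initialize: w = 10.0
Initialize: alpha = 0.1
Entering loop: for j in range(6):
After iteration 1: j = 0, w = 9.0, grad = 10.0
After iteration 2: j = 1, w = 8.1, grad = 9.0
After iteration 3: j = 2, w = 7.29, grad = 8.1
After iteration 4: j = 3, w = 6.561, grad = 7.29
After iteration 5: j = 4, w = 5.9049, grad = 6.561
After iteration 6: j = 5, w = 5.31441, grad = 5.9049
Loop ends.

Final answer: 5.31441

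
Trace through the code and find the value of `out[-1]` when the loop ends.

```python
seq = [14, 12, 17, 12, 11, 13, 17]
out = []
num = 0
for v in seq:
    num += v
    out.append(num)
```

Let's trace through this code step by step.

Initialize: seq = [14, 12, 17, 12, 11, 13, 17]
Initialize: out = []
Initialize: num = 0
Entering loop: for v in seq:
After iteration 1: v = 14, out = [14], num = 14
After iteration 2: v = 12, out = [14, 26], num = 26
After iteration 3: v = 17, out = [14, 26, 43], num = 43
After iteration 4: v = 12, out = [14, 26, 43, 55], num = 55
After iteration 5: v = 11, out = [14, 26, 43, 55, 66], num = 66
After iteration 6: v = 13, out = [14, 26, 43, 55, 66, 79], num = 79
After iteration 7: v = 17, out = [14, 26, 43, 55, 66, 79, 96], num = 96
Loop ends.
out[-1] = 96

Final answer: 96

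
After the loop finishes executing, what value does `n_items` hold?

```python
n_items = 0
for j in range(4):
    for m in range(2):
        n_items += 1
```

Let's trace through this code step by step.

Initialize: n_items = 0
Entering loop: for j in range(4):
After iteration 1: j = 0, n_items = 2
After iteration 2: j = 1, n_items = 4
After iteration 3: j = 2, n_items = 6
After iteration 4: j = 3, n_items = 8
Loop ends.

Final answer: 8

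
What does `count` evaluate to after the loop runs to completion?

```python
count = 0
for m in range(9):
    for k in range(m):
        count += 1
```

Let's trace through this code step by step.

Initialize: count = 0
Entering loop: for m in range(9):
After iteration 1: m = 0, count = 0
After iteration 2: m = 1, count = 1, k = 0
After iteration 3: m = 2, count = 3, k = 1
After iteration 4: m = 3, count = 6, k = 2
After iteration 5: m = 4, count = 10, k = 3
After iteration 6: m = 5, count = 15, k = 4
After iteration 7: m = 6, count = 21, k = 5
After iteration 8: m = 7, count = 28, k = 6
After iteration 9: m = 8, count = 36, k = 7
Loop ends.

Final answer: 36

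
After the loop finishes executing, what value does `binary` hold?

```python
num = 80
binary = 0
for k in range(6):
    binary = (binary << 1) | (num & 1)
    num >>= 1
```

Let's trace through this code step by step.

Initialize: num = 80
Initialize: binary = 0
Entering loop: for k in range(6):
After iteration 1: k = 0, num = 40, binary = 0
After iteration 2: k = 1, num = 20, binary = 0
After iteration 3: k = 2, num = 10, binary = 0
After iteration 4: k = 3, num = 5, binary = 0
After iteration 5: k = 4, num = 2, binary = 1
After iteration 6: k = 5, num = 1, binary = 2
Loop ends.

Final answer: 2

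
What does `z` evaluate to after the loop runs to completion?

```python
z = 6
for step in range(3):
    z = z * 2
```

Let's trace through this code step by step.

Initialize: z = 6
Entering loop: for step in range(3):
After iteration 1: step = 0, z = 12
After iteration 2: step = 1, z = 24
After iteration 3: step = 2, z = 48
Loop ends.

Final answer: 48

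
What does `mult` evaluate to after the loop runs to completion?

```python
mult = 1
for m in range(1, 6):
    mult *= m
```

Let's trace through this code step by step.

Initialize: mult = 1
Entering loop: for m in range(1, 6):
After iteration 1: m = 1, mult = 1
After iteration 2: m = 2, mult = 2
After iteration 3: m = 3, mult = 6
After iteration 4: m = 4, mult = 24
After iteration 5: m = 5, mult = 120
Loop ends.

Final answer: 120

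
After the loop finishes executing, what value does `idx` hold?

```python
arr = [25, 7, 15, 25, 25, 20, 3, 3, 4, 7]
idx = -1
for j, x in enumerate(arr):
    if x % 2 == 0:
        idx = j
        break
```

Let's trace through this code step by step.

Initialize: arr = [25, 7, 15, 25, 25, 20, 3, 3, 4, 7]
Initialize: idx = -1
Entering loop: for j, x in enumerate(arr):
After iteration 1: j = 0, x = 25, idx = -1
After iteration 2: j = 1, x = 7, idx = -1
After iteration 3: j = 2, x = 15, idx = -1
After iteration 4: j = 3, x = 25, idx = -1
After iteration 5: j = 4, x = 25, idx = -1
After iteration 6: j = 5, x = 20, idx = 5
Loop ends.

Final answer: 5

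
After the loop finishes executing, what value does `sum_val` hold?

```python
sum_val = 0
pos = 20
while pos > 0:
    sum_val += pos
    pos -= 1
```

Let's trace through this code step by step.

Initialize: sum_val = 0
Initialize: pos = 20
Entering loop: while pos > 0:
After iteration 1: sum_val = 20, pos = 19
After iteration 2: sum_val = 39, pos = 18
After iteration 3: sum_val = 57, pos = 17
After iteration 4: sum_val = 74, pos = 16
After iteration 5: sum_val = 90, pos = 15
After iteration 6: sum_val = 105, pos = 14
After iteration 7: sum_val = 119, pos = 13
After iteration 8: sum_val = 132, pos = 12
After iteration 9: sum_val = 144, pos = 11
After iteration 10: sum_val = 155, pos = 10
After iteration 11: sum_val = 165, pos = 9
After iteration 12: sum_val = 174, pos = 8
After iteration 13: sum_val = 182, pos = 7
After iteration 14: sum_val = 189, pos = 6
After iteration 15: sum_val = 195, pos = 5
After iteration 16: sum_val = 200, pos = 4
After iteration 17: sum_val = 204, pos = 3
After iteration 18: sum_val = 207, pos = 2
After iteration 19: sum_val = 209, pos = 1
After iteration 20: sum_val = 210, pos = 0
Loop ends.

Final answer: 210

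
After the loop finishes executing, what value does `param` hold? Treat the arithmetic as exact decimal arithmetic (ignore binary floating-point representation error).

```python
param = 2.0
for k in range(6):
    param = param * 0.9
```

Let's trace through this code step by step.

Initialize: param = 2.0
Entering loop: for k in range(6):
After iteration 1: k = 0, param = 1.8
After iteration 2: k = 1, param = 1.62
After iteration 3: k = 2, param = 1.458
After iteration 4: k = 3, param = 1.3122
After iteration 5: k = 4, param = 1.18098
After iteration 6: k = 5, param = 1.062882
Loop ends.

Final answer: 1.062882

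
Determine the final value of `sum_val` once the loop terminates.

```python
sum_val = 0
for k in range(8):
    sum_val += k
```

Let's trace through this code step by step.

Initialize: sum_val = 0
Entering loop: for k in range(8):
After iteration 1: k = 0, sum_val = 0
After iteration 2: k = 1, sum_val = 1
After iteration 3: k = 2, sum_val = 3
After iteration 4: k = 3, sum_val = 6
After iteration 5: k = 4, sum_val = 10
After iteration 6: k = 5, sum_val = 15
After iteration 7: k = 6, sum_val = 21
After iteration 8: k = 7, sum_val = 28
Loop ends.

Final answer: 28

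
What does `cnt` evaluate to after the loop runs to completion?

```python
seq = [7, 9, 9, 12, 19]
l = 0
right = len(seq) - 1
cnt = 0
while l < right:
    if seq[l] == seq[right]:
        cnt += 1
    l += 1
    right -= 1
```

Let's trace through this code step by step.

Initialize: seq = [7, 9, 9, 12, 19]
Initialize: l = 0
Initialize: right = 4
Initialize: cnt = 0
Entering loop: while l < right:
After iteration 1: l = 1, right = 3, cnt = 0
After iteration 2: l = 2, right = 2, cnt = 0
Loop ends.

Final answer: 0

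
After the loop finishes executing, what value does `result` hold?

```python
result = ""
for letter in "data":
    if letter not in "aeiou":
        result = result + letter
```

Let's trace through this code step by step.

Initialize: result = ''
Entering loop: for letter in "data":
After iteration 1: letter = 'd', result = 'd'
After iteration 2: letter = 'a', result = 'd'
After iteration 3: letter = 't', result = 'dt'
After iteration 4: letter = 'a', result = 'dt'
Loop ends.

Final answer: 'dt'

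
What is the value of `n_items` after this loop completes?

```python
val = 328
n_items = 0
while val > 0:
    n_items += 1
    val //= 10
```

Let's trace through this code step by step.

Initialize: val = 328
Initialize: n_items = 0
Entering loop: while val > 0:
After iteration 1: val = 32, n_items = 1
After iteration 2: val = 3, n_items = 2
After iteration 3: val = 0, n_items = 3
Loop ends.

Final answer: 3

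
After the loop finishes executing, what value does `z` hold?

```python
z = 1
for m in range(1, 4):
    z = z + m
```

Let's trace through this code step by step.

Initialize: z = 1
Entering loop: for m in range(1, 4):
After iteration 1: m = 1, z = 2
After iteration 2: m = 2, z = 4
After iteration 3: m = 3, z = 7
Loop ends.

Final answer: 7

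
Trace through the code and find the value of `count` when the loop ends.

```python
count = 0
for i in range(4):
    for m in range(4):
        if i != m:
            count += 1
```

Let's trace through this code step by step.

Initialize: count = 0
Entering loop: for i in range(4):
After iteration 1: i = 0, count = 3
After iteration 2: i = 1, count = 6
After iteration 3: i = 2, count = 9
After iteration 4: i = 3, count = 12
Loop ends.

Final answer: 12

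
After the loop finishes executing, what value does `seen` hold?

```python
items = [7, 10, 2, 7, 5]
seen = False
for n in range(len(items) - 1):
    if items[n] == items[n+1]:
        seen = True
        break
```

Let's trace through this code step by step.

Initialize: items = [7, 10, 2, 7, 5]
Initialize: seen = False
Entering loop: for n in range(len(items) - 1):
After iteration 1: n = 0, seen = False
After iteration 2: n = 1, seen = False
After iteration 3: n = 2, seen = False
After iteration 4: n = 3, seen = False
Loop ends.

Final answer: False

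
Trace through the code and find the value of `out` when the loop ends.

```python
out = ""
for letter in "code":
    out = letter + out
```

Let's trace through this code step by step.

Initialize: out = ''
Entering loop: for letter in "code":
After iteration 1: letter = 'c', out = 'c'
After iteration 2: letter = 'o', out = 'oc'
After iteration 3: letter = 'd', out = 'doc'
After iteration 4: letter = 'e', out = 'edoc'
Loop ends.

Final answer: 'edoc'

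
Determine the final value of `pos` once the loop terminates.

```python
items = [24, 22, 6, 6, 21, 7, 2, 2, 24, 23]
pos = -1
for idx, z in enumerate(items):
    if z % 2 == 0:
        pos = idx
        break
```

Let's trace through this code step by step.

Initialize: items = [24, 22, 6, 6, 21, 7, 2, 2, 24, 23]
Initialize: pos = -1
Entering loop: for idx, z in enumerate(items):
After iteration 1: idx = 0, z = 24, pos = 0
Loop ends.

Final answer: 0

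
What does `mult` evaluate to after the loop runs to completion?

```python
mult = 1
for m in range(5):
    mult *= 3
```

Let's trace through this code step by step.

Initialize: mult = 1
Entering loop: for m in range(5):
After iteration 1: m = 0, mult = 3
After iteration 2: m = 1, mult = 9
After iteration 3: m = 2, mult = 27
After iteration 4: m = 3, mult = 81
After iteration 5: m = 4, mult = 243
Loop ends.

Final answer: 243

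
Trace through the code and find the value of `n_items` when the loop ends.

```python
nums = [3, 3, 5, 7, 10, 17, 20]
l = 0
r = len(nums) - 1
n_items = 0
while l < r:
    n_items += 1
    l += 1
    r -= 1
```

Let's trace through this code step by step.

Initialize: nums = [3, 3, 5, 7, 10, 17, 20]
Initialize: l = 0
Initialize: r = 6
Initialize: n_items = 0
Entering loop: while l < r:
After iteration 1: l = 1, r = 5, n_items = 1
After iteration 2: l = 2, r = 4, n_items = 2
After iteration 3: l = 3, r = 3, n_items = 3
Loop ends.

Final answer: 3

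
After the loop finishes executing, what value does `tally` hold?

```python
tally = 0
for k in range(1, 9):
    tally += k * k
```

Let's trace through this code step by step.

Initialize: tally = 0
Entering loop: for k in range(1, 9):
After iteration 1: k = 1, tally = 1
After iteration 2: k = 2, tally = 5
After iteration 3: k = 3, tally = 14
After iteration 4: k = 4, tally = 30
After iteration 5: k = 5, tally = 55
After iteration 6: k = 6, tally = 91
After iteration 7: k = 7, tally = 140
After iteration 8: k = 8, tally = 204
Loop ends.

Final answer: 204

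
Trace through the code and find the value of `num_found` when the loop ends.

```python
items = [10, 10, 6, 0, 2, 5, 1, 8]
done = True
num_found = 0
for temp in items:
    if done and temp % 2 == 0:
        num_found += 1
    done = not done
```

Let's trace through this code step by step.

Initialize: items = [10, 10, 6, 0, 2, 5, 1, 8]
Initialize: done = True
Initialize: num_found = 0
Entering loop: for temp in items:
After iteration 1: temp = 10, done = False, num_found = 1
After iteration 2: temp = 10, done = True, num_found = 1
After iteration 3: temp = 6, done = False, num_found = 2
After iteration 4: temp = 0, done = True, num_found = 2
After iteration 5: temp = 2, done = False, num_found = 3
After iteration 6: temp = 5, done = True, num_found = 3
After iteration 7: temp = 1, done = False, num_found = 3
After iteration 8: temp = 8, done = True, num_found = 3
Loop ends.

Final answer: 3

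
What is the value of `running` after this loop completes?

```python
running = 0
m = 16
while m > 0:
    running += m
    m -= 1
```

Let's trace through this code step by step.

Initialize: running = 0
Initialize: m = 16
Entering loop: while m > 0:
After iteration 1: running = 16, m = 15
After iteration 2: running = 31, m = 14
After iteration 3: running = 45, m = 13
After iteration 4: running = 58, m = 12
After iteration 5: running = 70, m = 11
After iteration 6: running = 81, m = 10
After iteration 7: running = 91, m = 9
After iteration 8: running = 100, m = 8
After iteration 9: running = 108, m = 7
After iteration 10: running = 115, m = 6
After iteration 11: running = 121, m = 5
After iteration 12: running = 126, m = 4
After iteration 13: running = 130, m = 3
After iteration 14: running = 133, m = 2
After iteration 15: running = 135, m = 1
After iteration 16: running = 136, m = 0
Loop ends.

Final answer: 136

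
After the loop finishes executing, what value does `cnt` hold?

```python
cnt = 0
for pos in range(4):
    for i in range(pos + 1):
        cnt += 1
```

Let's trace through this code step by step.

Initialize: cnt = 0
Entering loop: for pos in range(4):
After iteration 1: pos = 0, cnt = 1, i = 0
After iteration 2: pos = 1, cnt = 3, i = 1
After iteration 3: pos = 2, cnt = 6, i = 2
After iteration 4: pos = 3, cnt = 10, i = 3
Loop ends.

Final answer: 10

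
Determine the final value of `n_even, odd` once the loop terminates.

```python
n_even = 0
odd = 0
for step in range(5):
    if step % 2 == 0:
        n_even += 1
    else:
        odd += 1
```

Let's trace through this code step by step.

Initialize: n_even = 0
Initialize: odd = 0
Entering loop: for step in range(5):
After iteration 1: step = 0, n_even = 1, odd = 0
After iteration 2: step = 1, n_even = 1, odd = 1
After iteration 3: step = 2, n_even = 2, odd = 1
After iteration 4: step = 3, n_even = 2, odd = 2
After iteration 5: step = 4, n_even = 3, odd = 2
Loop ends.

Final answer: 3, 2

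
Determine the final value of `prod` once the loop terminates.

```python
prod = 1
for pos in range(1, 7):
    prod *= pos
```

Let's trace through this code step by step.

Initialize: prod = 1
Entering loop: for pos in range(1, 7):
After iteration 1: pos = 1, prod = 1
After iteration 2: pos = 2, prod = 2
After iteration 3: pos = 3, prod = 6
After iteration 4: pos = 4, prod = 24
After iteration 5: pos = 5, prod = 120
After iteration 6: pos = 6, prod = 720
Loop ends.

Final answer: 720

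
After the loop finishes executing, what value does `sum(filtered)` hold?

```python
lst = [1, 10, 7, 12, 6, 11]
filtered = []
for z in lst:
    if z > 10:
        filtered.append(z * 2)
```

Let's trace through this code step by step.

Initialize: lst = [1, 10, 7, 12, 6, 11]
Initialize: filtered = []
Entering loop: for z in lst:
After iteration 1: z = 1, filtered = []
After iteration 2: z = 10, filtered = []
After iteration 3: z = 7, filtered = []
After iteration 4: z = 12, filtered = [24]
After iteration 5: z = 6, filtered = [24]
After iteration 6: z = 11, filtered = [24, 22]
Loop ends.
sum(filtered) = 46

Final answer: 46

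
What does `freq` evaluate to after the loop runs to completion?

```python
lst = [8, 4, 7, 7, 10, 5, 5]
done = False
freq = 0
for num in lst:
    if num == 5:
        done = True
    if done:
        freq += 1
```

Let's trace through this code step by step.

Initialize: lst = [8, 4, 7, 7, 10, 5, 5]
Initialize: done = False
Initialize: freq = 0
Entering loop: for num in lst:
After iteration 1: num = 8, done = False, freq = 0
After iteration 2: num = 4, done = False, freq = 0
After iteration 3: num = 7, done = False, freq = 0
After iteration 4: num = 7, done = False, freq = 0
After iteration 5: num = 10, done = False, freq = 0
After iteration 6: num = 5, done = True, freq = 1
After iteration 7: num = 5, done = True, freq = 2
Loop ends.

Final answer: 2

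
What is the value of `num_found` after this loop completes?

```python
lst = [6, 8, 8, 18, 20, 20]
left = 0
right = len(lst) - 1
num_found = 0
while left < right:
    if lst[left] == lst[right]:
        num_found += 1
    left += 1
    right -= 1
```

Let's trace through this code step by step.

Initialize: lst = [6, 8, 8, 18, 20, 20]
Initialize: left = 0
Initialize: right = 5
Initialize: num_found = 0
Entering loop: while left < right:
After iteration 1: left = 1, right = 4, num_found = 0
After iteration 2: left = 2, right = 3, num_found = 0
After iteration 3: left = 3, right = 2, num_found = 0
Loop ends.

Final answer: 0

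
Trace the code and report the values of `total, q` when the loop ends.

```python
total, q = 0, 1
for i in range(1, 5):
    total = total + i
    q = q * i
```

Let's trace through this code step by step.

Initialize: total = 0
Initialize: q = 1
Entering loop: for i in range(1, 5):
After iteration 1: i = 1, total = 1, q = 1
After iteration 2: i = 2, total = 3, q = 2
After iteration 3: i = 3, total = 6, q = 6
After iteration 4: i = 4, total = 10, q = 24
Loop ends.

Final answer: 10, 24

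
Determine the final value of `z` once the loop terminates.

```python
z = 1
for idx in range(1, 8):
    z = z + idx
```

Let's trace through this code step by step.

Initialize: z = 1
Entering loop: for idx in range(1, 8):
After iteration 1: idx = 1, z = 2
After iteration 2: idx = 2, z = 4
After iteration 3: idx = 3, z = 7
After iteration 4: idx = 4, z = 11
After iteration 5: idx = 5, z = 16
After iteration 6: idx = 6, z = 22
After iteration 7: idx = 7, z = 29
Loop ends.

Final answer: 29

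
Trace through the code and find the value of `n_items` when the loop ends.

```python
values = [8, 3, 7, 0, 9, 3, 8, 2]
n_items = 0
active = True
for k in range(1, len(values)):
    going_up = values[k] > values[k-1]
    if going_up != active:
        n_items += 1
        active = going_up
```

Let's trace through this code step by step.

Initialize: values = [8, 3, 7, 0, 9, 3, 8, 2]
Initialize: n_items = 0
Initialize: active = True
Entering loop: for k in range(1, len(values)):
After iteration 1: k = 1, n_items = 1, active = False, going_up = False
After iteration 2: k = 2, n_items = 2, active = True, going_up = True
After iteration 3: k = 3, n_items = 3, active = False, going_up = False
After iteration 4: k = 4, n_items = 4, active = True, going_up = True
After iteration 5: k = 5, n_items = 5, active = False, going_up = False
After iteration 6: k = 6, n_items = 6, active = True, going_up = True
After iteration 7: k = 7, n_items = 7, active = False, going_up = False
Loop ends.

Final answer: 7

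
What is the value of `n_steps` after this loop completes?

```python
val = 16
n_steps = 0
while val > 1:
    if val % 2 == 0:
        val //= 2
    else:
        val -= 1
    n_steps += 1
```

Let's trace through this code step by step.

Initialize: val = 16
Initialize: n_steps = 0
Entering loop: while val > 1:
After iteration 1: val = 8, n_steps = 1
After iteration 2: val = 4, n_steps = 2
After iteration 3: val = 2, n_steps = 3
After iteration 4: val = 1, n_steps = 4
Loop ends.

Final answer: 4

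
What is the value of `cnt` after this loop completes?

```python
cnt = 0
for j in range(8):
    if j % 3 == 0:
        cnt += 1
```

Let's trace through this code step by step.

Initialize: cnt = 0
Entering loop: for j in range(8):
After iteration 1: j = 0, cnt = 1
After iteration 2: j = 1, cnt = 1
After iteration 3: j = 2, cnt = 1
After iteration 4: j = 3, cnt = 2
After iteration 5: j = 4, cnt = 2
After iteration 6: j = 5, cnt = 2
After iteration 7: j = 6, cnt = 3
After iteration 8: j = 7, cnt = 3
Loop ends.

Final answer: 3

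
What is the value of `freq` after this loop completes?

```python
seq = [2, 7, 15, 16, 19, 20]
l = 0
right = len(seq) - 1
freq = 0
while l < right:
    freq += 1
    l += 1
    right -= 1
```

Let's trace through this code step by step.

Initialize: seq = [2, 7, 15, 16, 19, 20]
Initialize: l = 0
Initialize: right = 5
Initialize: freq = 0
Entering loop: while l < right:
After iteration 1: l = 1, right = 4, freq = 1
After iteration 2: l = 2, right = 3, freq = 2
After iteration 3: l = 3, right = 2, freq = 3
Loop ends.

Final answer: 3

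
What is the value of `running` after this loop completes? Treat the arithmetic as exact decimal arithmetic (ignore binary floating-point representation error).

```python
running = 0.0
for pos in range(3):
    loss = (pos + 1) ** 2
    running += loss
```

Let's trace through this code step by step.

Initialize: running = 0.0
Entering loop: for pos in range(3):
After iteration 1: pos = 0, running = 1.0, loss = 1
After iteration 2: pos = 1, running = 5.0, loss = 4
After iteration 3: pos = 2, running = 14.0, loss = 9
Loop ends.

Final answer: 14.0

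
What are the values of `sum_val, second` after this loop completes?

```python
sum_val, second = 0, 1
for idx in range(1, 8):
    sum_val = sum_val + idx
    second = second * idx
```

Let's trace through this code step by step.

Initialize: sum_val = 0
Initialize: second = 1
Entering loop: for idx in range(1, 8):
After iteration 1: idx = 1, sum_val = 1, second = 1
After iteration 2: idx = 2, sum_val = 3, second = 2
After iteration 3: idx = 3, sum_val = 6, second = 6
After iteration 4: idx = 4, sum_val = 10, second = 24
After iteration 5: idx = 5, sum_val = 15, second = 120
After iteration 6: idx = 6, sum_val = 21, second = 720
After iteration 7: idx = 7, sum_val = 28, second = 5040
Loop ends.

Final answer: 28, 5040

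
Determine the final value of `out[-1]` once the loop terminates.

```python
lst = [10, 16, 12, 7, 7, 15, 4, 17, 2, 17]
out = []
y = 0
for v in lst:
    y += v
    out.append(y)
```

Let's trace through this code step by step.

Initialize: lst = [10, 16, 12, 7, 7, 15, 4, 17, 2, 17]
Initialize: out = []
Initialize: y = 0
Entering loop: for v in lst:
After iteration 1: v = 10, out = [10], y = 10
After iteration 2: v = 16, out = [10, 26], y = 26
After iteration 3: v = 12, out = [10, 26, 38], y = 38
After iteration 4: v = 7, out = [10, 26, 38, 45], y = 45
After iteration 5: v = 7, out = [10, 26, 38, 45, 52], y = 52
After iteration 6: v = 15, out = [10, 26, 38, 45, 52, 67], y = 67
After iteration 7: v = 4, out = [10, 26, 38, 45, 52, 67, 71], y = 71
After iteration 8: v = 17, out = [10, 26, 38, 45, 52, 67, 71, 88], y = 88
After iteration 9: v = 2, out = [10, 26, 38, 45, 52, 67, 71, 88, 90], y = 90
After iteration 10: v = 17, out = [10, 26, 38, 45, 52, 67, 71, 88, 90, 107], y = 107
Loop ends.
out[-1] = 107

Final answer: 107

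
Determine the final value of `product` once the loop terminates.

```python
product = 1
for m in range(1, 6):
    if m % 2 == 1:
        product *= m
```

Let's trace through this code step by step.

Initialize: product = 1
Entering loop: for m in range(1, 6):
After iteration 1: m = 1, product = 1
After iteration 2: m = 2, product = 1
After iteration 3: m = 3, product = 3
After iteration 4: m = 4, product = 3
After iteration 5: m = 5, product = 15
Loop ends.

Final answer: 15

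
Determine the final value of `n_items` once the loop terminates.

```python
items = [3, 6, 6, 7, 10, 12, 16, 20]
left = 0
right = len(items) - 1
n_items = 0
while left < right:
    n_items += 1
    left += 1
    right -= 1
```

Let's trace through this code step by step.

Initialize: items = [3, 6, 6, 7, 10, 12, 16, 20]
Initialize: left = 0
Initialize: right = 7
Initialize: n_items = 0
Entering loop: while left < right:
After iteration 1: left = 1, right = 6, n_items = 1
After iteration 2: left = 2, right = 5, n_items = 2
After iteration 3: left = 3, right = 4, n_items = 3
After iteration 4: left = 4, right = 3, n_items = 4
Loop ends.

Final answer: 4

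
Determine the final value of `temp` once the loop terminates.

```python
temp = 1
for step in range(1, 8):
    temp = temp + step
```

Let's trace through this code step by step.

Initialize: temp = 1
Entering loop: for step in range(1, 8):
After iteration 1: step = 1, temp = 2
After iteration 2: step = 2, temp = 4
After iteration 3: step = 3, temp = 7
After iteration 4: step = 4, temp = 11
After iteration 5: step = 5, temp = 16
After iteration 6: step = 6, temp = 22
After iteration 7: step = 7, temp = 29
Loop ends.

Final answer: 29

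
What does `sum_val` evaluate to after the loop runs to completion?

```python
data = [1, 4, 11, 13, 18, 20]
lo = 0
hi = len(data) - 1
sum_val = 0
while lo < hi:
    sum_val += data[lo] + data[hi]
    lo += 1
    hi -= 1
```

Let's trace through this code step by step.

Initialize: data = [1, 4, 11, 13, 18, 20]
Initialize: lo = 0
Initialize: hi = 5
Initialize: sum_val = 0
Entering loop: while lo < hi:
After iteration 1: lo = 1, hi = 4, sum_val = 21
After iteration 2: lo = 2, hi = 3, sum_val = 43
After iteration 3: lo = 3, hi = 2, sum_val = 67
Loop ends.

Final answer: 67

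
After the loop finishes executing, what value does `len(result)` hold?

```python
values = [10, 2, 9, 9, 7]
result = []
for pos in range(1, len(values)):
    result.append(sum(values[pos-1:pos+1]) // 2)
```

Let's trace through this code step by step.

Initialize: values = [10, 2, 9, 9, 7]
Initialize: result = []
Entering loop: for pos in range(1, len(values)):
After iteration 1: pos = 1, result = [6]
After iteration 2: pos = 2, result = [6, 5]
After iteration 3: pos = 3, result = [6, 5, 9]
After iteration 4: pos = 4, result = [6, 5, 9, 8]
Loop ends.
len(result) = 4

Final answer: 4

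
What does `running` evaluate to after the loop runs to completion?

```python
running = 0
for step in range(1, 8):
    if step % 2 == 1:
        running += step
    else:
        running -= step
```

Let's trace through this code step by step.

Initialize: running = 0
Entering loop: for step in range(1, 8):
After iteration 1: step = 1, running = 1
After iteration 2: step = 2, running = -1
After iteration 3: step = 3, running = 2
After iteration 4: step = 4, running = -2
After iteration 5: step = 5, running = 3
After iteration 6: step = 6, running = -3
After iteration 7: step = 7, running = 4
Loop ends.

Final answer: 4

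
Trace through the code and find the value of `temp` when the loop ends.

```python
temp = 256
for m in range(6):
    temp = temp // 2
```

Let's trace through this code step by step.

Initialize: temp = 256
Entering loop: for m in range(6):
After iteration 1: m = 0, temp = 128
After iteration 2: m = 1, temp = 64
After iteration 3: m = 2, temp = 32
After iteration 4: m = 3, temp = 16
After iteration 5: m = 4, temp = 8
After iteration 6: m = 5, temp = 4
Loop ends.

Final answer: 4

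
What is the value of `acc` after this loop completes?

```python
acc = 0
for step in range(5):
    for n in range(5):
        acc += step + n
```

Let's trace through this code step by step.

Initialize: acc = 0
Entering loop: for step in range(5):
After iteration 1: step = 0, acc = 10
After iteration 2: step = 1, acc = 25
After iteration 3: step = 2, acc = 45
After iteration 4: step = 3, acc = 70
After iteration 5: step = 4, acc = 100
Loop ends.

Final answer: 100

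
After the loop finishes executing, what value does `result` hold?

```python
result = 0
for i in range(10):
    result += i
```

Let's trace through this code step by step.

Initialize: result = 0
Entering loop: for i in range(10):
After iteration 1: i = 0, result = 0
After iteration 2: i = 1, result = 1
After iteration 3: i = 2, result = 3
After iteration 4: i = 3, result = 6
After iteration 5: i = 4, result = 10
After iteration 6: i = 5, result = 15
After iteration 7: i = 6, result = 21
After iteration 8: i = 7, result = 28
After iteration 9: i = 8, result = 36
After iteration 10: i = 9, result = 45
Loop ends.

Final answer: 45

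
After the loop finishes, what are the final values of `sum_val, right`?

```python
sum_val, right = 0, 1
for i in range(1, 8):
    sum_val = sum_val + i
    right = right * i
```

Let's trace through this code step by step.

Initialize: sum_val = 0
Initialize: right = 1
Entering loop: for i in range(1, 8):
After iteration 1: i = 1, sum_val = 1, right = 1
After iteration 2: i = 2, sum_val = 3, right = 2
After iteration 3: i = 3, sum_val = 6, right = 6
After iteration 4: i = 4, sum_val = 10, right = 24
After iteration 5: i = 5, sum_val = 15, right = 120
After iteration 6: i = 6, sum_val = 21, right = 720
After iteration 7: i = 7, sum_val = 28, right = 5040
Loop ends.

Final answer: 28, 5040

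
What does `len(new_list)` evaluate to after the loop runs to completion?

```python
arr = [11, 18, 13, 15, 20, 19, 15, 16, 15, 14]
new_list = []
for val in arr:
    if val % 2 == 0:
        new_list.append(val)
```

Let's trace through this code step by step.

Initialize: arr = [11, 18, 13, 15, 20, 19, 15, 16, 15, 14]
Initialize: new_list = []
Entering loop: for val in arr:
After iteration 1: val = 11, new_list = []
After iteration 2: val = 18, new_list = [18]
After iteration 3: val = 13, new_list = [18]
After iteration 4: val = 15, new_list = [18]
After iteration 5: val = 20, new_list = [18, 20]
After iteration 6: val = 19, new_list = [18, 20]
After iteration 7: val = 15, new_list = [18, 20]
After iteration 8: val = 16, new_list = [18, 20, 16]
After iteration 9: val = 15, new_list = [18, 20, 16]
After iteration 10: val = 14, new_list = [18, 20, 16, 14]
Loop ends.
len(new_list) = 4

Final answer: 4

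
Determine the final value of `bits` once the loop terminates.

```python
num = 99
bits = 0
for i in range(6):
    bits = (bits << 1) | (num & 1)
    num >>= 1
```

Let's trace through this code step by step.

Initialize: num = 99
Initialize: bits = 0
Entering loop: for i in range(6):
After iteration 1: i = 0, num = 49, bits = 1
After iteration 2: i = 1, num = 24, bits = 3
After iteration 3: i = 2, num = 12, bits = 6
After iteration 4: i = 3, num = 6, bits = 12
After iteration 5: i = 4, num = 3, bits = 24
After iteration 6: i = 5, num = 1, bits = 49
Loop ends.

Final answer: 49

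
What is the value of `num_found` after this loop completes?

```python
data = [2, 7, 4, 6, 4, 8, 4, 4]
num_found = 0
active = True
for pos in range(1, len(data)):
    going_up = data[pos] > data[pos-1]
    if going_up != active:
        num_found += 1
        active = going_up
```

Let's trace through this code step by step.

Initialize: data = [2, 7, 4, 6, 4, 8, 4, 4]
Initialize: num_found = 0
Initialize: active = True
Entering loop: for pos in range(1, len(data)):
After iteration 1: pos = 1, num_found = 0, active = True, going_up = True
After iteration 2: pos = 2, num_found = 1, active = False, going_up = False
After iteration 3: pos = 3, num_found = 2, active = True, going_up = True
After iteration 4: pos = 4, num_found = 3, active = False, going_up = False
After iteration 5: pos = 5, num_found = 4, active = True, going_up = True
After iteration 6: pos = 6, num_found = 5, active = False, going_up = False
After iteration 7: pos = 7, num_found = 5, active = False, going_up = False
Loop ends.

Final answer: 5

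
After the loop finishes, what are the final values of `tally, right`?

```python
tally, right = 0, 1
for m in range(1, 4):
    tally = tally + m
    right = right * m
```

Let's trace through this code step by step.

Initialize: tally = 0
Initialize: right = 1
Entering loop: for m in range(1, 4):
After iteration 1: m = 1, tally = 1, right = 1
After iteration 2: m = 2, tally = 3, right = 2
After iteration 3: m = 3, tally = 6, right = 6
Loop ends.

Final answer: 6, 6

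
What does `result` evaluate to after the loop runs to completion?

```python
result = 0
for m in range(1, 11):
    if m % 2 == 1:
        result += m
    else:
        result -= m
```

Let's trace through this code step by step.

Initialize: result = 0
Entering loop: for m in range(1, 11):
After iteration 1: m = 1, result = 1
After iteration 2: m = 2, result = -1
After iteration 3: m = 3, result = 2
After iteration 4: m = 4, result = -2
After iteration 5: m = 5, result = 3
After iteration 6: m = 6, result = -3
After iteration 7: m = 7, result = 4
After iteration 8: m = 8, result = -4
After iteration 9: m = 9, result = 5
After iteration 10: m = 10, result = -5
Loop ends.

Final answer: -5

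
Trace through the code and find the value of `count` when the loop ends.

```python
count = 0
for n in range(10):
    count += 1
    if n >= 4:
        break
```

Let's trace through this code step by step.

Initialize: count = 0
Entering loop: for n in range(10):
After iteration 1: n = 0, count = 1
After iteration 2: n = 1, count = 2
After iteration 3: n = 2, count = 3
After iteration 4: n = 3, count = 4
After iteration 5: n = 4, count = 5
Loop ends.

Final answer: 5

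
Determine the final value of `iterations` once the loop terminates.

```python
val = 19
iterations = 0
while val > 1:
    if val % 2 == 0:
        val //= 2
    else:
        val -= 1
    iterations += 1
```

Let's trace through this code step by step.

Initialize: val = 19
Initialize: iterations = 0
Entering loop: while val > 1:
After iteration 1: val = 18, iterations = 1
After iteration 2: val = 9, iterations = 2
After iteration 3: val = 8, iterations = 3
After iteration 4: val = 4, iterations = 4
After iteration 5: val = 2, iterations = 5
After iteration 6: val = 1, iterations = 6
Loop ends.

Final answer: 6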